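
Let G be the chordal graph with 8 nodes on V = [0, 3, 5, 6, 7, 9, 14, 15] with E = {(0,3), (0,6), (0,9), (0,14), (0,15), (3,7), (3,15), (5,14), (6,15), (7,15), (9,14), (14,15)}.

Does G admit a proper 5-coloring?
A valid 5-coloring: color 1: [0, 5, 7]; color 2: [9, 15]; color 3: [3, 6, 14].
(χ(G) = 3 ≤ 5.)

Yes, G is 5-colorable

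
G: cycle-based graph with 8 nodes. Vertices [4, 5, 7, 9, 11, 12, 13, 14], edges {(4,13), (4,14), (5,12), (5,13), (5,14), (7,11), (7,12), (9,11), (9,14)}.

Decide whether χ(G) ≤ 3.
Yes, G is 3-colorable

A valid 3-coloring: color 1: [4, 5, 7, 9]; color 2: [11, 12, 13, 14].
(χ(G) = 2 ≤ 3.)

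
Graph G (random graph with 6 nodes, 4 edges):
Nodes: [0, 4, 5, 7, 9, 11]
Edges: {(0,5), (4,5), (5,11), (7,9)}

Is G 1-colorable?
Edge (7,9) forces its endpoints to differ, so 1 color is not enough.

No, G is not 1-colorable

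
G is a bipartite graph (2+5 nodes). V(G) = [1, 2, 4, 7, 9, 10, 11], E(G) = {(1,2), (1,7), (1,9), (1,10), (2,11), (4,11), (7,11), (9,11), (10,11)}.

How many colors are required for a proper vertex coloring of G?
χ(G) = 2

Clique number ω(G) = 2 (lower bound: χ ≥ ω).
The graph is bipartite (no odd cycle), so 2 colors suffice: χ(G) = 2.
A valid 2-coloring: color 1: [1, 11]; color 2: [2, 4, 7, 9, 10].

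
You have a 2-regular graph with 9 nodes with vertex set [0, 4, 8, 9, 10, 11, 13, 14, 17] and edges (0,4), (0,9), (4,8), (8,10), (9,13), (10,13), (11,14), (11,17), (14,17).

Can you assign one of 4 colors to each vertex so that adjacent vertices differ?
Yes, G is 4-colorable

A valid 4-coloring: color 1: [0, 8, 13, 17]; color 2: [4, 9, 10, 14]; color 3: [11].
(χ(G) = 3 ≤ 4.)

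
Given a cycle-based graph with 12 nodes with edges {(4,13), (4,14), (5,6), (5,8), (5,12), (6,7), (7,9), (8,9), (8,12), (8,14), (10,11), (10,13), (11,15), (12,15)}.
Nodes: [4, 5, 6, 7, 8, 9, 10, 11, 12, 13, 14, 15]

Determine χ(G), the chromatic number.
Clique number ω(G) = 3 (lower bound: χ ≥ ω).
The clique on [5, 8, 12] has size 3, forcing χ ≥ 3, and the coloring below uses 3 colors, so χ(G) = 3.
A valid 3-coloring: color 1: [4, 6, 8, 10, 15]; color 2: [7, 11, 12, 13, 14]; color 3: [5, 9].

χ(G) = 3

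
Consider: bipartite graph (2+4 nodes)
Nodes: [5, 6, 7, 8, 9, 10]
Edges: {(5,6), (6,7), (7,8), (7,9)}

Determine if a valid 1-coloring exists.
Edge (5,6) forces its endpoints to differ, so 1 color is not enough.

No, G is not 1-colorable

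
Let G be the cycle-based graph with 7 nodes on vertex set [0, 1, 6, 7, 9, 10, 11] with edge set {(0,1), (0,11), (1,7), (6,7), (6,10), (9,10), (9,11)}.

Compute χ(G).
χ(G) = 3

Clique number ω(G) = 2 (lower bound: χ ≥ ω).
Odd cycle [10, 6, 7, 1, 0, 11, 9] needs 3 colors (χ ≥ 3).
The coloring below uses 3 colors, so χ(G) = 3.
A valid 3-coloring: color 1: [7, 10, 11]; color 2: [1, 6, 9]; color 3: [0].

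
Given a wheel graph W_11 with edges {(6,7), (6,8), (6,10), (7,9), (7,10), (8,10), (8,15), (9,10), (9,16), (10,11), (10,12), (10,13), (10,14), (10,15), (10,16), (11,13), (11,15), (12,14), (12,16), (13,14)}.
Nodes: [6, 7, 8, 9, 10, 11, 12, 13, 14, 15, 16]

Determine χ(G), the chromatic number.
χ(G) = 3

Clique number ω(G) = 3 (lower bound: χ ≥ ω).
The clique on [6, 8, 10] has size 3, forcing χ ≥ 3, and the coloring below uses 3 colors, so χ(G) = 3.
A valid 3-coloring: color 1: [10]; color 2: [6, 9, 12, 13, 15]; color 3: [7, 8, 11, 14, 16].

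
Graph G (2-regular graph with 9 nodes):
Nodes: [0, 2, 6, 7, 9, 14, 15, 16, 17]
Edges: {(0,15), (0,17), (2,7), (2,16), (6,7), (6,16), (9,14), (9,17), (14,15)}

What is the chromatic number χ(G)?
Clique number ω(G) = 2 (lower bound: χ ≥ ω).
Odd cycle [14, 9, 17, 0, 15] needs 3 colors (χ ≥ 3).
The coloring below uses 3 colors, so χ(G) = 3.
A valid 3-coloring: color 1: [0, 2, 6, 9]; color 2: [7, 15, 16, 17]; color 3: [14].

χ(G) = 3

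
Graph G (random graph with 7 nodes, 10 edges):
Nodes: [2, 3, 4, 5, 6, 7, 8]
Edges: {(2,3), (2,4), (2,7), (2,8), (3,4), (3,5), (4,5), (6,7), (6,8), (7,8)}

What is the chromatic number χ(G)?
Clique number ω(G) = 3 (lower bound: χ ≥ ω).
The clique on [2, 7, 8] has size 3, forcing χ ≥ 3, and the coloring below uses 3 colors, so χ(G) = 3.
A valid 3-coloring: color 1: [2, 5, 6]; color 2: [4, 8]; color 3: [3, 7].

χ(G) = 3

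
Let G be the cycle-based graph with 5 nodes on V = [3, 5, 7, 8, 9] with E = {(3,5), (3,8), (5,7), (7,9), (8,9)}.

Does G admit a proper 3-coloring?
Yes, G is 3-colorable

A valid 3-coloring: color 1: [3, 7]; color 2: [5, 9]; color 3: [8].
(χ(G) = 3 ≤ 3.)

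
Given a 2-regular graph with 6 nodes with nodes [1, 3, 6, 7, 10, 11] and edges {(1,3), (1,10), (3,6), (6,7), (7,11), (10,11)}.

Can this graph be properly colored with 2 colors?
A valid 2-coloring: color 1: [1, 6, 11]; color 2: [3, 7, 10].
(χ(G) = 2 ≤ 2.)

Yes, G is 2-colorable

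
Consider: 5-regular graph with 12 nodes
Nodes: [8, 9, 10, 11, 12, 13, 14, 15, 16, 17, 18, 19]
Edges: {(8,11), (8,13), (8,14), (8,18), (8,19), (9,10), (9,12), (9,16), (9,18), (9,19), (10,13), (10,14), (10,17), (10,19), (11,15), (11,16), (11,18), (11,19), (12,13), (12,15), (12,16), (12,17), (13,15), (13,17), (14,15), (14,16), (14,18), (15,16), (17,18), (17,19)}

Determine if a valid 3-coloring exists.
No, G is not 3-colorable

Suppose a proper 3-coloring c exists. The clique [8, 11, 18] takes 3 distinct colors; by symmetry let c(8) = 1, c(11) = 2, c(18) = 3.
- Vertex 14: neighbors [8, 18] already have colors [1, 3] ⇒ c(14) = 2.
- Vertex 19: neighbors [8, 11] already have colors [1, 2] ⇒ c(19) = 3.
- Vertex 10: neighbors [14, 19] already have colors [2, 3] ⇒ c(10) = 1.
- Vertex 9: neighbors [10, 18] already have colors [1, 3] ⇒ c(9) = 2.
- Vertex 17: neighbors [10, 18] already have colors [1, 3] ⇒ c(17) = 2.
- Vertex 13: neighbors [8, 17] already have colors [1, 2] ⇒ c(13) = 3.
- Vertex 12: neighbors [9, 13] already have colors [2, 3] ⇒ c(12) = 1.
- Vertex 15: neighbors [12, 11, 13] already have colors [1, 2, 3] — all 3 colors blocked. Contradiction.
The forced assignments end in a contradiction, so G has no proper 3-coloring (χ ≥ 4).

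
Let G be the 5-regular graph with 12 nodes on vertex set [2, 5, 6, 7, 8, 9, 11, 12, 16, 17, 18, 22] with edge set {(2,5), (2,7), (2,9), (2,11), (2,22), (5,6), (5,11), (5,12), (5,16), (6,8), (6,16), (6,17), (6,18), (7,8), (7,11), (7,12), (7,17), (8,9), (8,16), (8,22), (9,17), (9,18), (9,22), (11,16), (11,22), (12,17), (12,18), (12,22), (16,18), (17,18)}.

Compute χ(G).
Clique number ω(G) = 3 (lower bound: χ ≥ ω).
Suppose a proper 3-coloring c exists. The clique [2, 5, 11] takes 3 distinct colors; by symmetry let c(2) = 1, c(5) = 2, c(11) = 3.
- Vertex 7: neighbors [2, 11] already have colors [1, 3] ⇒ c(7) = 2.
- Vertex 16: neighbors [5, 11] already have colors [2, 3] ⇒ c(16) = 1.
- Vertex 6: neighbors [16, 5] already have colors [1, 2] ⇒ c(6) = 3.
- Vertex 8: neighbors [16, 7, 6] already have colors [1, 2, 3] — all 3 colors blocked. Contradiction.
The forced assignments end in a contradiction, so G has no proper 3-coloring (χ ≥ 4).
The coloring below uses 4 colors, so χ(G) = 4.
A valid 4-coloring: color 1: [5, 7, 18, 22]; color 2: [8, 11, 17]; color 3: [9, 12, 16]; color 4: [2, 6].

χ(G) = 4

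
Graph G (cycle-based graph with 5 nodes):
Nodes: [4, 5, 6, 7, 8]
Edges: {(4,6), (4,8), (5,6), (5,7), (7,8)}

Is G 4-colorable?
A valid 4-coloring: color 1: [5, 8]; color 2: [6, 7]; color 3: [4].
(χ(G) = 3 ≤ 4.)

Yes, G is 4-colorable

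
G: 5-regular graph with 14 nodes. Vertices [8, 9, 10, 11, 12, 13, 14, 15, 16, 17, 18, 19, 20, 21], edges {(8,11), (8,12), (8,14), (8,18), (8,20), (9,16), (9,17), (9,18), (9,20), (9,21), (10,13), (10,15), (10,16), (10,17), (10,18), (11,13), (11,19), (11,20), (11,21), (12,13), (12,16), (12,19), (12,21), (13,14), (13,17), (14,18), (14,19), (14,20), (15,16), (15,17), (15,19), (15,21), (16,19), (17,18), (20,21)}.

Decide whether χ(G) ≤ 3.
Suppose a proper 3-coloring c exists. The clique [8, 11, 20] takes 3 distinct colors; by symmetry let c(8) = 1, c(11) = 2, c(20) = 3.
- Vertex 14: neighbors [8, 20] already have colors [1, 3] ⇒ c(14) = 2.
- Vertex 18: neighbors [8, 14] already have colors [1, 2] ⇒ c(18) = 3.
- Vertex 21: neighbors [11, 20] already have colors [2, 3] ⇒ c(21) = 1.
- Vertex 9: neighbors [21, 18] already have colors [1, 3] ⇒ c(9) = 2.
- Vertex 17: neighbors [9, 18] already have colors [2, 3] ⇒ c(17) = 1.
- Vertex 10: neighbors [17, 18] already have colors [1, 3] ⇒ c(10) = 2.
- Vertex 15: neighbors [17, 10] already have colors [1, 2] ⇒ c(15) = 3.
- Vertex 16: neighbors [9, 15] already have colors [2, 3] ⇒ c(16) = 1.
- Vertex 19: neighbors [16, 11, 15] already have colors [1, 2, 3] — all 3 colors blocked. Contradiction.
The forced assignments end in a contradiction, so G has no proper 3-coloring (χ ≥ 4).

No, G is not 3-colorable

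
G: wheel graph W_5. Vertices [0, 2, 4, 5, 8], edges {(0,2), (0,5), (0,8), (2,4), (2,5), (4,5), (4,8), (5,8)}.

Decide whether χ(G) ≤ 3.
Yes, G is 3-colorable

A valid 3-coloring: color 1: [5]; color 2: [0, 4]; color 3: [2, 8].
(χ(G) = 3 ≤ 3.)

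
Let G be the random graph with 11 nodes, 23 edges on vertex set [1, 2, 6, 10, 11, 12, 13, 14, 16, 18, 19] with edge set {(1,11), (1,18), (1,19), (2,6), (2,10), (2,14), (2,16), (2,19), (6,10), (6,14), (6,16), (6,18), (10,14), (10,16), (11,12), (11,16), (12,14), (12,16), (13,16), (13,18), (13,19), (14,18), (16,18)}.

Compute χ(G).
Clique number ω(G) = 4 (lower bound: χ ≥ ω).
The clique on [2, 6, 10, 16] has size 4, forcing χ ≥ 4, and the coloring below uses 4 colors, so χ(G) = 4.
A valid 4-coloring: color 1: [14, 16, 19]; color 2: [2, 11, 18]; color 3: [1, 6, 12, 13]; color 4: [10].

χ(G) = 4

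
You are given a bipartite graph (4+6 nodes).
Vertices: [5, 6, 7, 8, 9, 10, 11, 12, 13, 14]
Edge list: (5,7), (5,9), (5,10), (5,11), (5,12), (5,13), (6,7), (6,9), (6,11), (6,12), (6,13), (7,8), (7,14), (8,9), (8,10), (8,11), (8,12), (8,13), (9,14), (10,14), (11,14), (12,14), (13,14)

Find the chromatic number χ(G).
Clique number ω(G) = 2 (lower bound: χ ≥ ω).
The graph is bipartite (no odd cycle), so 2 colors suffice: χ(G) = 2.
A valid 2-coloring: color 1: [5, 6, 8, 14]; color 2: [7, 9, 10, 11, 12, 13].

χ(G) = 2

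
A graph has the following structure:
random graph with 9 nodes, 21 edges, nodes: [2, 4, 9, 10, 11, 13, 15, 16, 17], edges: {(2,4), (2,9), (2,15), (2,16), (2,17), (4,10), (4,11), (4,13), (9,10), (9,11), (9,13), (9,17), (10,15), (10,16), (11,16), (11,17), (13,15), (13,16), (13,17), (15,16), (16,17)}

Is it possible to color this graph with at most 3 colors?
A valid 3-coloring: color 1: [4, 9, 16]; color 2: [2, 10, 11, 13]; color 3: [15, 17].
(χ(G) = 3 ≤ 3.)

Yes, G is 3-colorable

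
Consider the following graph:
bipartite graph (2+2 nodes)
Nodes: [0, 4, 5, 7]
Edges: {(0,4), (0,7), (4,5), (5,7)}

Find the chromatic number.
Clique number ω(G) = 2 (lower bound: χ ≥ ω).
The graph is bipartite (no odd cycle), so 2 colors suffice: χ(G) = 2.
A valid 2-coloring: color 1: [0, 5]; color 2: [4, 7].

χ(G) = 2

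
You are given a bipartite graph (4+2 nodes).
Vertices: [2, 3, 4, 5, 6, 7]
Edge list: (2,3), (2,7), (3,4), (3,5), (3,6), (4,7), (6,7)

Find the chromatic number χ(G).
χ(G) = 2

Clique number ω(G) = 2 (lower bound: χ ≥ ω).
The graph is bipartite (no odd cycle), so 2 colors suffice: χ(G) = 2.
A valid 2-coloring: color 1: [3, 7]; color 2: [2, 4, 5, 6].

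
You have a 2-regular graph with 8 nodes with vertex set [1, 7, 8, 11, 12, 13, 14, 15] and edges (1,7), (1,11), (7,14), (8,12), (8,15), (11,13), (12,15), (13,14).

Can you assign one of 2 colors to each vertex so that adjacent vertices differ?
No, G is not 2-colorable

The clique on vertices [8, 12, 15] has size 3 > 2, so it alone needs 3 colors.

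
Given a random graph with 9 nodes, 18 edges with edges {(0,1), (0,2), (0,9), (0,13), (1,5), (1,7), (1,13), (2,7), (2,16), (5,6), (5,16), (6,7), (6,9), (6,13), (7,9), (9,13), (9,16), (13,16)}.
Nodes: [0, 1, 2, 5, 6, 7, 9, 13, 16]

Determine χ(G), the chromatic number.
Clique number ω(G) = 3 (lower bound: χ ≥ ω).
The clique on [0, 1, 13] has size 3, forcing χ ≥ 3, and the coloring below uses 3 colors, so χ(G) = 3.
A valid 3-coloring: color 1: [5, 7, 13]; color 2: [1, 2, 9]; color 3: [0, 6, 16].

χ(G) = 3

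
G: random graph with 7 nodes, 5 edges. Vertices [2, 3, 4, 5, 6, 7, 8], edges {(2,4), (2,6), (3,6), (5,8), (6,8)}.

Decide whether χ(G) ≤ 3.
A valid 3-coloring: color 1: [4, 5, 6, 7]; color 2: [2, 3, 8].
(χ(G) = 2 ≤ 3.)

Yes, G is 3-colorable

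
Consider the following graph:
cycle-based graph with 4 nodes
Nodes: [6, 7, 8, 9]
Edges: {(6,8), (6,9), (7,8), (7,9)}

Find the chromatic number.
χ(G) = 2

Clique number ω(G) = 2 (lower bound: χ ≥ ω).
The graph is bipartite (no odd cycle), so 2 colors suffice: χ(G) = 2.
A valid 2-coloring: color 1: [8, 9]; color 2: [6, 7].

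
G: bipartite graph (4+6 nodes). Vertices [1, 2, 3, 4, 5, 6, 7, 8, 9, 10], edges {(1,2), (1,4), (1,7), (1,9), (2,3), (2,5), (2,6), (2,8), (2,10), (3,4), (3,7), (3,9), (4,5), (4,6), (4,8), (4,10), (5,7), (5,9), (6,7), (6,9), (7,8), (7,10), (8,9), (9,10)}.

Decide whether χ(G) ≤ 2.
A valid 2-coloring: color 1: [2, 4, 7, 9]; color 2: [1, 3, 5, 6, 8, 10].
(χ(G) = 2 ≤ 2.)

Yes, G is 2-colorable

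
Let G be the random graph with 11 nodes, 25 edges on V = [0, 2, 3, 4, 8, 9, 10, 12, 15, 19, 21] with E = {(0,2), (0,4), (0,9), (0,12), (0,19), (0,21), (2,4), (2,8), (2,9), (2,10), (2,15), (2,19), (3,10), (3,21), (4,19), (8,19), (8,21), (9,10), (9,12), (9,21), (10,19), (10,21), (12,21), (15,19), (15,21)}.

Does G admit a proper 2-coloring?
No, G is not 2-colorable

The clique on vertices [0, 2, 4, 19] has size 4 > 2, so it alone needs 4 colors.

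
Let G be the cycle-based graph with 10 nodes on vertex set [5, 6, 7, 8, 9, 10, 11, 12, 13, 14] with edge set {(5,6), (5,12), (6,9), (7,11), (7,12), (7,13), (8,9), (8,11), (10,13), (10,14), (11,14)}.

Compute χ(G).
Clique number ω(G) = 2 (lower bound: χ ≥ ω).
Odd cycle [12, 5, 6, 9, 8, 11, 7] needs 3 colors (χ ≥ 3).
The coloring below uses 3 colors, so χ(G) = 3.
A valid 3-coloring: color 1: [5, 7, 9, 10]; color 2: [6, 11, 12, 13]; color 3: [8, 14].

χ(G) = 3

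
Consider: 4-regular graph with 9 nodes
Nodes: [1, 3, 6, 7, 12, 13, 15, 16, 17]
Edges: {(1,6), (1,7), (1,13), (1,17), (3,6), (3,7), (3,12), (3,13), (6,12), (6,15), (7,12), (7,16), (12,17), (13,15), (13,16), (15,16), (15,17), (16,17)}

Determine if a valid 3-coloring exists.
Yes, G is 3-colorable

A valid 3-coloring: color 1: [6, 7, 13, 17]; color 2: [1, 12, 15]; color 3: [3, 16].
(χ(G) = 3 ≤ 3.)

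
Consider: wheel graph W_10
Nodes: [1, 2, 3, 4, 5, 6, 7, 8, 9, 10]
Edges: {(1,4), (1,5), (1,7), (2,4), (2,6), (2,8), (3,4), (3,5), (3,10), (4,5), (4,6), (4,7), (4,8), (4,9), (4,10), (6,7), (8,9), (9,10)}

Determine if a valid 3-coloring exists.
No, G is not 3-colorable

Odd cycle [6, 2, 8, 9, 10, 3, 5, 1, 7] needs 3 colors (χ ≥ 3).
Vertex 4 is adjacent to every vertex of [1, 2, 3, 5, 6, 7, 8, 9, 10], which already need 3 colors among themselves, so 4 needs a new color (χ ≥ 4).
Hence χ(G) ≥ 4 > 3, so no proper 3-coloring exists.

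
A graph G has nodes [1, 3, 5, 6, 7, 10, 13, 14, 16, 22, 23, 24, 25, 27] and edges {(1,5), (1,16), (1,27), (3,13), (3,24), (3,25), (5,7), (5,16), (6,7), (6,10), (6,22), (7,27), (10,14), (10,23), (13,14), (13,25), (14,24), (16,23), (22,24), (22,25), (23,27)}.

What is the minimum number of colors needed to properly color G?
Clique number ω(G) = 3 (lower bound: χ ≥ ω).
The clique on [1, 5, 16] has size 3, forcing χ ≥ 3, and the coloring below uses 3 colors, so χ(G) = 3.
A valid 3-coloring: color 1: [6, 16, 24, 25, 27]; color 2: [1, 3, 7, 14, 22, 23]; color 3: [5, 10, 13].

χ(G) = 3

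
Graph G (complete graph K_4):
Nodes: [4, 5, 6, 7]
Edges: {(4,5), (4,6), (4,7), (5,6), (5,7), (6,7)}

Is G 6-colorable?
Yes, G is 6-colorable

A valid 6-coloring: color 1: [4]; color 2: [5]; color 3: [6]; color 4: [7].
(χ(G) = 4 ≤ 6.)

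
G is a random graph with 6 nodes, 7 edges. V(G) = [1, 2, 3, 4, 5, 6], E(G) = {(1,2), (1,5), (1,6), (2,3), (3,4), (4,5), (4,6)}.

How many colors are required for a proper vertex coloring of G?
χ(G) = 3

Clique number ω(G) = 2 (lower bound: χ ≥ ω).
Odd cycle [4, 6, 1, 2, 3] needs 3 colors (χ ≥ 3).
The coloring below uses 3 colors, so χ(G) = 3.
A valid 3-coloring: color 1: [2, 4]; color 2: [1, 3]; color 3: [5, 6].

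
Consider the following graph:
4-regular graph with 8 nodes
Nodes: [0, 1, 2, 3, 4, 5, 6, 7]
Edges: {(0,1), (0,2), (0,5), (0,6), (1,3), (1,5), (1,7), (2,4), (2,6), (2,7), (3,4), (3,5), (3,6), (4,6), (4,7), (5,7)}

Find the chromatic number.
Clique number ω(G) = 3 (lower bound: χ ≥ ω).
Suppose a proper 3-coloring c exists. The clique [0, 1, 5] takes 3 distinct colors; by symmetry let c(0) = 1, c(1) = 2, c(5) = 3.
- Vertex 3: neighbors [1, 5] already have colors [2, 3] ⇒ c(3) = 1.
- Vertex 7: neighbors [1, 5] already have colors [2, 3] ⇒ c(7) = 1.
- Vertex 2: neighbors [0] already have colors [1]; try each remaining color.
- Case c(2) = 2:
  - Vertex 4: neighbors [3, 2] already have colors [1, 2] ⇒ c(4) = 3.
  - Vertex 6: neighbors [0, 2, 4] already have colors [1, 2, 3] — all 3 colors blocked. Contradiction.
- Case c(2) = 3:
  - Vertex 4: neighbors [3, 2] already have colors [1, 3] ⇒ c(4) = 2.
  - Vertex 6: neighbors [0, 4, 2] already have colors [1, 2, 3] — all 3 colors blocked. Contradiction.
Every case ends in a contradiction, so G has no proper 3-coloring (χ ≥ 4).
The coloring below uses 4 colors, so χ(G) = 4.
A valid 4-coloring: color 1: [0, 4]; color 2: [1, 2]; color 3: [5, 6]; color 4: [3, 7].

χ(G) = 4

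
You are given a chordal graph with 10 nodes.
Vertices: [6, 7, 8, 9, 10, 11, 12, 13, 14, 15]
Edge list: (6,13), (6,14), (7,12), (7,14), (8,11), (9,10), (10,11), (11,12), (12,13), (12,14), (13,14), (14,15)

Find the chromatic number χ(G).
Clique number ω(G) = 3 (lower bound: χ ≥ ω).
The clique on [12, 13, 14] has size 3, forcing χ ≥ 3, and the coloring below uses 3 colors, so χ(G) = 3.
A valid 3-coloring: color 1: [9, 11, 14]; color 2: [6, 8, 10, 12, 15]; color 3: [7, 13].

χ(G) = 3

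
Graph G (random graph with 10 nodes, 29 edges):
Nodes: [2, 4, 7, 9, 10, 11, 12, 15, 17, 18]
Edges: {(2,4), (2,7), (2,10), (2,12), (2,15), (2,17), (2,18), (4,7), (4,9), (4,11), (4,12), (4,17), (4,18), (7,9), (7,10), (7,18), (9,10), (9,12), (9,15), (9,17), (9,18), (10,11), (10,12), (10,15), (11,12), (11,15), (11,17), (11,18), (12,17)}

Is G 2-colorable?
No, G is not 2-colorable

The clique on vertices [4, 9, 12, 17] has size 4 > 2, so it alone needs 4 colors.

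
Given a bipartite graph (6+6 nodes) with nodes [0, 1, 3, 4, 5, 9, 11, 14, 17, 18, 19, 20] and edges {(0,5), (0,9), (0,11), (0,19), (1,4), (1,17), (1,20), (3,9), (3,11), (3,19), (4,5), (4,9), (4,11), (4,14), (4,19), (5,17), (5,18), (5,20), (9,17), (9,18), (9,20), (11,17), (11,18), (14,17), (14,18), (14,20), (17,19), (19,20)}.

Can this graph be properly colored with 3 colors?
A valid 3-coloring: color 1: [1, 5, 9, 11, 14, 19]; color 2: [0, 3, 4, 17, 18, 20].
(χ(G) = 2 ≤ 3.)

Yes, G is 3-colorable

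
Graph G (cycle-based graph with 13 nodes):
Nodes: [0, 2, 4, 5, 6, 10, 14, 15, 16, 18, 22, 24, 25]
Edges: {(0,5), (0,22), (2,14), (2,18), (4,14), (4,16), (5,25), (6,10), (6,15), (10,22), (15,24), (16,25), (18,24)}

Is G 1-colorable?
Edge (0,5) forces its endpoints to differ, so 1 color is not enough.

No, G is not 1-colorable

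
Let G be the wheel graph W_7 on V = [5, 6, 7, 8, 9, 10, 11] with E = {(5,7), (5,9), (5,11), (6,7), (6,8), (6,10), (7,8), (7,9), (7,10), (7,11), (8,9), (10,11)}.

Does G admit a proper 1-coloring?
No, G is not 1-colorable

The clique on vertices [7, 8, 9] has size 3 > 1, so it alone needs 3 colors.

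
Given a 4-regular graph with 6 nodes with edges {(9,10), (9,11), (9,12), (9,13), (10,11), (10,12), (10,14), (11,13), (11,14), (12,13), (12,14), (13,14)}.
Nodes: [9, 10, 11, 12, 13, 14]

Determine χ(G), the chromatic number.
Clique number ω(G) = 3 (lower bound: χ ≥ ω).
The clique on [9, 10, 11] has size 3, forcing χ ≥ 3, and the coloring below uses 3 colors, so χ(G) = 3.
A valid 3-coloring: color 1: [11, 12]; color 2: [9, 14]; color 3: [10, 13].

χ(G) = 3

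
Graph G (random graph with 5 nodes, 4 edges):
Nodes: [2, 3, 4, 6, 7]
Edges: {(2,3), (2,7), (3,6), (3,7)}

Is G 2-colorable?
No, G is not 2-colorable

The clique on vertices [2, 3, 7] has size 3 > 2, so it alone needs 3 colors.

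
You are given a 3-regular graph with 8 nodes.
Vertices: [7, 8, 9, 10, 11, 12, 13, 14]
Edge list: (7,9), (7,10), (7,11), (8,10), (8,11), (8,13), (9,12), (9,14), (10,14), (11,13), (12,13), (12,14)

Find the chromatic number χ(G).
χ(G) = 3

Clique number ω(G) = 3 (lower bound: χ ≥ ω).
The clique on [8, 11, 13] has size 3, forcing χ ≥ 3, and the coloring below uses 3 colors, so χ(G) = 3.
A valid 3-coloring: color 1: [10, 11, 12]; color 2: [8, 9]; color 3: [7, 13, 14].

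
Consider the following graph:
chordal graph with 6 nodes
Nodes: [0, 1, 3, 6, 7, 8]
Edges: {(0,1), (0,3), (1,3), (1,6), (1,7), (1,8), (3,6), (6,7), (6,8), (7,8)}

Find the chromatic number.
Clique number ω(G) = 4 (lower bound: χ ≥ ω).
The clique on [1, 6, 7, 8] has size 4, forcing χ ≥ 4, and the coloring below uses 4 colors, so χ(G) = 4.
A valid 4-coloring: color 1: [1]; color 2: [0, 6]; color 3: [3, 8]; color 4: [7].

χ(G) = 4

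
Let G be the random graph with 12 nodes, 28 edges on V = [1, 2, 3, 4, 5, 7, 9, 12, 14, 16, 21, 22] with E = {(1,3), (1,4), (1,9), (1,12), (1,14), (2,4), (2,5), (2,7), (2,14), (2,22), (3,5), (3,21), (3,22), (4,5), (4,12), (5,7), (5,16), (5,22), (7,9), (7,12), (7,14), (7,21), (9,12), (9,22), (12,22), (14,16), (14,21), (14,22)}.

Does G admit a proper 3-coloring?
Suppose a proper 3-coloring c exists. The clique [1, 4, 12] takes 3 distinct colors; by symmetry let c(1) = 1, c(4) = 2, c(12) = 3.
- Vertex 9: neighbors [1, 12] already have colors [1, 3] ⇒ c(9) = 2.
- Vertex 7: neighbors [9, 12] already have colors [2, 3] ⇒ c(7) = 1.
- Vertex 5: neighbors [7, 4] already have colors [1, 2] ⇒ c(5) = 3.
- Vertex 2: neighbors [7, 4, 5] already have colors [1, 2, 3] — all 3 colors blocked. Contradiction.
The forced assignments end in a contradiction, so G has no proper 3-coloring (χ ≥ 4).

No, G is not 3-colorable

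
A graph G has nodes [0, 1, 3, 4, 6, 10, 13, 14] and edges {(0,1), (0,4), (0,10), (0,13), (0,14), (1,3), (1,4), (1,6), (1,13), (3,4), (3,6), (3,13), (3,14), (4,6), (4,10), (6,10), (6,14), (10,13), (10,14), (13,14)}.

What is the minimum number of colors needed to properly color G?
χ(G) = 4

Clique number ω(G) = 4 (lower bound: χ ≥ ω).
The clique on [0, 10, 13, 14] has size 4, forcing χ ≥ 4, and the coloring below uses 4 colors, so χ(G) = 4.
A valid 4-coloring: color 1: [1, 14]; color 2: [3, 10]; color 3: [0, 6]; color 4: [4, 13].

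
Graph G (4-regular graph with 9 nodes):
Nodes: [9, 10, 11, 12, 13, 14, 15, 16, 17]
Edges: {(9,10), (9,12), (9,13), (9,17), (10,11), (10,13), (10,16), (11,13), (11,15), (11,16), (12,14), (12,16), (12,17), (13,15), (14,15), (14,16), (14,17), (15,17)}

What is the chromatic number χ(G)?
χ(G) = 3

Clique number ω(G) = 3 (lower bound: χ ≥ ω).
The clique on [9, 12, 17] has size 3, forcing χ ≥ 3, and the coloring below uses 3 colors, so χ(G) = 3.
A valid 3-coloring: color 1: [9, 11, 14]; color 2: [13, 16, 17]; color 3: [10, 12, 15].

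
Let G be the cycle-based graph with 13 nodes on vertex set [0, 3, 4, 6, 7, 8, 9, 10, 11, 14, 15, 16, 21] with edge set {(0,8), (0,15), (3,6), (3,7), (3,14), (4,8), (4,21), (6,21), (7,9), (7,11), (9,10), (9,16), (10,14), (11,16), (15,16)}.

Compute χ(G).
Clique number ω(G) = 2 (lower bound: χ ≥ ω).
Odd cycle [10, 9, 7, 3, 14] needs 3 colors (χ ≥ 3).
The coloring below uses 3 colors, so χ(G) = 3.
A valid 3-coloring: color 1: [3, 8, 9, 11, 15, 21]; color 2: [0, 4, 6, 7, 10, 16]; color 3: [14].

χ(G) = 3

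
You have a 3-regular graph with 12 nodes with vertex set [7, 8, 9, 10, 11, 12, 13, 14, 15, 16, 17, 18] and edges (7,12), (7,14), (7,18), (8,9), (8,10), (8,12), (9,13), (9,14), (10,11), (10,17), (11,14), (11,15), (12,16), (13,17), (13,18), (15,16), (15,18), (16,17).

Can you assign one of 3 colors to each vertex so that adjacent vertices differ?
Yes, G is 3-colorable

A valid 3-coloring: color 1: [9, 10, 12, 15]; color 2: [7, 8, 11, 13, 16]; color 3: [14, 17, 18].
(χ(G) = 3 ≤ 3.)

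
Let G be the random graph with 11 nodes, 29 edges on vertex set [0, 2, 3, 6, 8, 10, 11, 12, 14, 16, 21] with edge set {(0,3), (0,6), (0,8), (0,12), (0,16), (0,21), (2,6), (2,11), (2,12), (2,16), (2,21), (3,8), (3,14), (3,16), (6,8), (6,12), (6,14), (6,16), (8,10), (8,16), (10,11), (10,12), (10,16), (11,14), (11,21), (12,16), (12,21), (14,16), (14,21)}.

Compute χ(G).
χ(G) = 4

Clique number ω(G) = 4 (lower bound: χ ≥ ω).
The clique on [0, 3, 8, 16] has size 4, forcing χ ≥ 4, and the coloring below uses 4 colors, so χ(G) = 4.
A valid 4-coloring: color 1: [16, 21]; color 2: [0, 2, 10, 14]; color 3: [3, 6, 11]; color 4: [8, 12].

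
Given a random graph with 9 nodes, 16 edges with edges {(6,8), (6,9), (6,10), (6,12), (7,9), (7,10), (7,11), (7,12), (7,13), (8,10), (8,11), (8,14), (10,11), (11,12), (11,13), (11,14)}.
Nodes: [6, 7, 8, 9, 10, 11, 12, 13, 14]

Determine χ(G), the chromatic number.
χ(G) = 3

Clique number ω(G) = 3 (lower bound: χ ≥ ω).
The clique on [8, 10, 11] has size 3, forcing χ ≥ 3, and the coloring below uses 3 colors, so χ(G) = 3.
A valid 3-coloring: color 1: [6, 11]; color 2: [7, 8]; color 3: [9, 10, 12, 13, 14].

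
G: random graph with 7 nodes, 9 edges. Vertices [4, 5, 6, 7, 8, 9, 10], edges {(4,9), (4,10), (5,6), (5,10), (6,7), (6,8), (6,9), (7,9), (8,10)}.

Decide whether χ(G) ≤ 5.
Yes, G is 5-colorable

A valid 5-coloring: color 1: [6, 10]; color 2: [5, 8, 9]; color 3: [4, 7].
(χ(G) = 3 ≤ 5.)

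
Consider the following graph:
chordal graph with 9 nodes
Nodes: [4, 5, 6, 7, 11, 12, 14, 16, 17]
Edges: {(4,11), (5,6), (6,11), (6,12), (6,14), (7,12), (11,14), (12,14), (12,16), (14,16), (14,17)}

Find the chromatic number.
χ(G) = 3

Clique number ω(G) = 3 (lower bound: χ ≥ ω).
The clique on [12, 14, 16] has size 3, forcing χ ≥ 3, and the coloring below uses 3 colors, so χ(G) = 3.
A valid 3-coloring: color 1: [4, 5, 7, 14]; color 2: [6, 16, 17]; color 3: [11, 12].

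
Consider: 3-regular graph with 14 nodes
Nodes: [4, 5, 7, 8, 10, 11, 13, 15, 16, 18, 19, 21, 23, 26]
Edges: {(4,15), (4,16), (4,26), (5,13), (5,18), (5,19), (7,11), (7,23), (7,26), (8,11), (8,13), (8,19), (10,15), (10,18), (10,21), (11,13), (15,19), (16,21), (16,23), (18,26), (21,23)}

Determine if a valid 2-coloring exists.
No, G is not 2-colorable

The clique on vertices [8, 11, 13] has size 3 > 2, so it alone needs 3 colors.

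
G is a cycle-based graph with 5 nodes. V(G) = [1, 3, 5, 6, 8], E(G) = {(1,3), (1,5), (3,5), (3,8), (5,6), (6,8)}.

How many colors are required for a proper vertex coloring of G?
Clique number ω(G) = 3 (lower bound: χ ≥ ω).
The clique on [1, 3, 5] has size 3, forcing χ ≥ 3, and the coloring below uses 3 colors, so χ(G) = 3.
A valid 3-coloring: color 1: [5, 8]; color 2: [3, 6]; color 3: [1].

χ(G) = 3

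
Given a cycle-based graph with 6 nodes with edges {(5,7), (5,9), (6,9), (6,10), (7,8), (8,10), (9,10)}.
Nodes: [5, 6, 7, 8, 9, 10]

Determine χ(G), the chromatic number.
Clique number ω(G) = 3 (lower bound: χ ≥ ω).
The clique on [6, 9, 10] has size 3, forcing χ ≥ 3, and the coloring below uses 3 colors, so χ(G) = 3.
A valid 3-coloring: color 1: [8, 9]; color 2: [7, 10]; color 3: [5, 6].

χ(G) = 3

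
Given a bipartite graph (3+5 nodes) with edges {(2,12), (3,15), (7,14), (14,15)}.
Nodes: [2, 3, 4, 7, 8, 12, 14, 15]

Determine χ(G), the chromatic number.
Clique number ω(G) = 2 (lower bound: χ ≥ ω).
The graph is bipartite (no odd cycle), so 2 colors suffice: χ(G) = 2.
A valid 2-coloring: color 1: [3, 4, 8, 12, 14]; color 2: [2, 7, 15].

χ(G) = 2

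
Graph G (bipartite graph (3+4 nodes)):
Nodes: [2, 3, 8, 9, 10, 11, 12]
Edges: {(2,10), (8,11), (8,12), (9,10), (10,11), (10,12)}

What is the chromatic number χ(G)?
Clique number ω(G) = 2 (lower bound: χ ≥ ω).
The graph is bipartite (no odd cycle), so 2 colors suffice: χ(G) = 2.
A valid 2-coloring: color 1: [3, 8, 10]; color 2: [2, 9, 11, 12].

χ(G) = 2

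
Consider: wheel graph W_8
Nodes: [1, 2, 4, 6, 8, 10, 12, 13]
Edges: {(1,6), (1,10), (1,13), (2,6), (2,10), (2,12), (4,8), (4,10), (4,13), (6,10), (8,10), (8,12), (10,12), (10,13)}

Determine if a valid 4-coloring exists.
Yes, G is 4-colorable

A valid 4-coloring: color 1: [10]; color 2: [1, 2, 8]; color 3: [4, 6, 12]; color 4: [13].
(χ(G) = 4 ≤ 4.)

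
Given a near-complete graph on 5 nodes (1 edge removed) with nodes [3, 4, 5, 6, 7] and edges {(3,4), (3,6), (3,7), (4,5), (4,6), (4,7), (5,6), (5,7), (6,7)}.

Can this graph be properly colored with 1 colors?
The clique on vertices [3, 4, 6, 7] has size 4 > 1, so it alone needs 4 colors.

No, G is not 1-colorable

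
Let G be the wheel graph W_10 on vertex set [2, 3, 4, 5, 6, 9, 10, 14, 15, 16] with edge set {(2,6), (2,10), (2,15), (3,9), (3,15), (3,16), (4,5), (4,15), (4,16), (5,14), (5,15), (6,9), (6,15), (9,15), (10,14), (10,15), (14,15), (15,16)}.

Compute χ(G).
Clique number ω(G) = 3 (lower bound: χ ≥ ω).
Odd cycle [14, 10, 2, 6, 9, 3, 16, 4, 5] needs 3 colors (χ ≥ 3).
Vertex 15 is adjacent to every vertex of [2, 3, 4, 5, 6, 9, 10, 14, 16], which already need 3 colors among themselves, so 15 needs a new color (χ ≥ 4).
The coloring below uses 4 colors, so χ(G) = 4.
A valid 4-coloring: color 1: [15]; color 2: [2, 4, 9, 14]; color 3: [3, 5, 6, 10]; color 4: [16].

χ(G) = 4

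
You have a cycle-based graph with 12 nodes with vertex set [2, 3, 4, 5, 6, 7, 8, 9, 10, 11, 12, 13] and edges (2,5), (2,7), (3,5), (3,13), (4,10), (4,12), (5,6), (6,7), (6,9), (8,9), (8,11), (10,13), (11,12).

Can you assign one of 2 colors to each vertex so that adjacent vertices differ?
A valid 2-coloring: color 1: [4, 5, 7, 9, 11, 13]; color 2: [2, 3, 6, 8, 10, 12].
(χ(G) = 2 ≤ 2.)

Yes, G is 2-colorable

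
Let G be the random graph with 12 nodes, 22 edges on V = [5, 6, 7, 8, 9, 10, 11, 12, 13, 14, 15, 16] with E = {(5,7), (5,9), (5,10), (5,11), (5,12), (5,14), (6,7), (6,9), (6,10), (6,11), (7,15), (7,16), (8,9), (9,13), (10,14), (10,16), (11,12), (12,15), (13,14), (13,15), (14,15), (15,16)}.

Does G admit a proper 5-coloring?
Yes, G is 5-colorable

A valid 5-coloring: color 1: [5, 6, 8, 13, 16]; color 2: [9, 10, 11, 15]; color 3: [7, 12, 14].
(χ(G) = 3 ≤ 5.)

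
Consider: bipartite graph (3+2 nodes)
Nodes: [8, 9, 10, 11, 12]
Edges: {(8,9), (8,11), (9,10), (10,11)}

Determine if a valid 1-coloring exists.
No, G is not 1-colorable

Edge (8,9) forces its endpoints to differ, so 1 color is not enough.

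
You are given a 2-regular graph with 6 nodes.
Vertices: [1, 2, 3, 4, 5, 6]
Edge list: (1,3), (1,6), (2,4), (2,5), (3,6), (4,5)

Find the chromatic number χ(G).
χ(G) = 3

Clique number ω(G) = 3 (lower bound: χ ≥ ω).
The clique on [1, 3, 6] has size 3, forcing χ ≥ 3, and the coloring below uses 3 colors, so χ(G) = 3.
A valid 3-coloring: color 1: [1, 2]; color 2: [4, 6]; color 3: [3, 5].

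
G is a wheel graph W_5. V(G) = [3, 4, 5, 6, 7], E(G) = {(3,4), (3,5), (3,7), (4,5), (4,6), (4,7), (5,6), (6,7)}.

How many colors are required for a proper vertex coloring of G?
Clique number ω(G) = 3 (lower bound: χ ≥ ω).
The clique on [3, 4, 5] has size 3, forcing χ ≥ 3, and the coloring below uses 3 colors, so χ(G) = 3.
A valid 3-coloring: color 1: [4]; color 2: [5, 7]; color 3: [3, 6].

χ(G) = 3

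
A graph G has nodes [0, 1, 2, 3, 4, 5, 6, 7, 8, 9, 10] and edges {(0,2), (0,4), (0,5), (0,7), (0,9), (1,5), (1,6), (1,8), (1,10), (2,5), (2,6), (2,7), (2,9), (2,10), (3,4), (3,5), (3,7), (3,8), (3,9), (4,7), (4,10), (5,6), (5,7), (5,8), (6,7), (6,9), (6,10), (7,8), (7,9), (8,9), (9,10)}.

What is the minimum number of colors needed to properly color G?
Clique number ω(G) = 4 (lower bound: χ ≥ ω).
The clique on [2, 6, 9, 10] has size 4, forcing χ ≥ 4, and the coloring below uses 4 colors, so χ(G) = 4.
A valid 4-coloring: color 1: [7, 10]; color 2: [4, 5, 9]; color 3: [0, 6, 8]; color 4: [1, 2, 3].

χ(G) = 4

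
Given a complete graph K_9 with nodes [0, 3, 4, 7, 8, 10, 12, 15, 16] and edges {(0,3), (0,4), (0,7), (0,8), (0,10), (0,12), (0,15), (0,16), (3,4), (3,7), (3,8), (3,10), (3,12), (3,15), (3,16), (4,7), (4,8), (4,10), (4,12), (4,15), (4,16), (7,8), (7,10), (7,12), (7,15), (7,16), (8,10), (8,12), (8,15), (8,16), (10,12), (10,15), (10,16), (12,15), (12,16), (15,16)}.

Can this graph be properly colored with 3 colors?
The clique on vertices [0, 3, 4, 7, 8, 10, 12, 15, 16] has size 9 > 3, so it alone needs 9 colors.

No, G is not 3-colorable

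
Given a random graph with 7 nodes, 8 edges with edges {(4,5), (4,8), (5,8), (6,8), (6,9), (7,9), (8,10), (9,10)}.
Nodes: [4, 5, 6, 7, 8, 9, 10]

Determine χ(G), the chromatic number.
χ(G) = 3

Clique number ω(G) = 3 (lower bound: χ ≥ ω).
The clique on [4, 5, 8] has size 3, forcing χ ≥ 3, and the coloring below uses 3 colors, so χ(G) = 3.
A valid 3-coloring: color 1: [8, 9]; color 2: [5, 6, 7, 10]; color 3: [4].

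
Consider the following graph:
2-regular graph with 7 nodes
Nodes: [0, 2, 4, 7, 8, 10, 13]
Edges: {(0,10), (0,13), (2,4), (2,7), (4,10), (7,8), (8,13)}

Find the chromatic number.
χ(G) = 3

Clique number ω(G) = 2 (lower bound: χ ≥ ω).
Odd cycle [13, 8, 7, 2, 4, 10, 0] needs 3 colors (χ ≥ 3).
The coloring below uses 3 colors, so χ(G) = 3.
A valid 3-coloring: color 1: [2, 8, 10]; color 2: [0, 4, 7]; color 3: [13].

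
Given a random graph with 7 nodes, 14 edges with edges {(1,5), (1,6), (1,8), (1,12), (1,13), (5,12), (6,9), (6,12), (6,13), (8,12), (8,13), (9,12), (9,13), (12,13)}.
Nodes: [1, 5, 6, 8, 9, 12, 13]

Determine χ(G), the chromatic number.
Clique number ω(G) = 4 (lower bound: χ ≥ ω).
The clique on [1, 8, 12, 13] has size 4, forcing χ ≥ 4, and the coloring below uses 4 colors, so χ(G) = 4.
A valid 4-coloring: color 1: [12]; color 2: [1, 9]; color 3: [5, 13]; color 4: [6, 8].

χ(G) = 4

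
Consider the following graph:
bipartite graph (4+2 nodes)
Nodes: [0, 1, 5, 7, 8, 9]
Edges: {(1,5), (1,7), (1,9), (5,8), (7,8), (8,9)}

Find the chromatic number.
χ(G) = 2

Clique number ω(G) = 2 (lower bound: χ ≥ ω).
The graph is bipartite (no odd cycle), so 2 colors suffice: χ(G) = 2.
A valid 2-coloring: color 1: [0, 1, 8]; color 2: [5, 7, 9].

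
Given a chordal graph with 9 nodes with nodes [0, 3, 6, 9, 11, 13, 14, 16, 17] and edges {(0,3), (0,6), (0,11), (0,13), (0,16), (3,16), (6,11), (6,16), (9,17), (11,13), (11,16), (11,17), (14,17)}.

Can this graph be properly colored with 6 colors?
Yes, G is 6-colorable

A valid 6-coloring: color 1: [0, 17]; color 2: [3, 9, 11, 14]; color 3: [13, 16]; color 4: [6].
(χ(G) = 4 ≤ 6.)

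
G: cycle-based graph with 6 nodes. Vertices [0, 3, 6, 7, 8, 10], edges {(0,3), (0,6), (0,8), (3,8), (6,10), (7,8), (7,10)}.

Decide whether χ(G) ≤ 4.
A valid 4-coloring: color 1: [8, 10]; color 2: [0, 7]; color 3: [3, 6].
(χ(G) = 3 ≤ 4.)

Yes, G is 4-colorable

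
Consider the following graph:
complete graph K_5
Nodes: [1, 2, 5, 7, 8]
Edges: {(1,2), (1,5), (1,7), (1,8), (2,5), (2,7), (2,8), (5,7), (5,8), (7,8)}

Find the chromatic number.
χ(G) = 5

Clique number ω(G) = 5 (lower bound: χ ≥ ω).
The clique on [1, 2, 5, 7, 8] has size 5, forcing χ ≥ 5, and the coloring below uses 5 colors, so χ(G) = 5.
A valid 5-coloring: color 1: [5]; color 2: [2]; color 3: [1]; color 4: [7]; color 5: [8].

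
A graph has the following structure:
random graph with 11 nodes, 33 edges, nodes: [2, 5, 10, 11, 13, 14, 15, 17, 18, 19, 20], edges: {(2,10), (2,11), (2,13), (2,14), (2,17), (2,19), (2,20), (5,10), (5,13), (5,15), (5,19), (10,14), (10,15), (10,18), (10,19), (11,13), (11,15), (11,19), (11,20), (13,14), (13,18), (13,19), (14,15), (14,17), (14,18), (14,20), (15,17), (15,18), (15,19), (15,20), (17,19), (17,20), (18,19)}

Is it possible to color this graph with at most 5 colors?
Yes, G is 5-colorable

A valid 5-coloring: color 1: [14, 19]; color 2: [2, 15]; color 3: [10, 13, 20]; color 4: [5, 11, 17, 18].
(χ(G) = 4 ≤ 5.)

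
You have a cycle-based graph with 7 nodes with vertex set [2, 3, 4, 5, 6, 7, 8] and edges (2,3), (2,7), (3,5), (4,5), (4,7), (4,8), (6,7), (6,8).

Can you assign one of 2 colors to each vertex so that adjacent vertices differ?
No, G is not 2-colorable

Odd cycle [7, 4, 5, 3, 2] needs 3 colors (χ ≥ 3).
Hence χ(G) ≥ 3 > 2, so no proper 2-coloring exists.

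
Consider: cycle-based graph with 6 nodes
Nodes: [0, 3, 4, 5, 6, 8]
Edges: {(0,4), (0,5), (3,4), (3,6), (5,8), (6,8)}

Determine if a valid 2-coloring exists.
Yes, G is 2-colorable

A valid 2-coloring: color 1: [0, 3, 8]; color 2: [4, 5, 6].
(χ(G) = 2 ≤ 2.)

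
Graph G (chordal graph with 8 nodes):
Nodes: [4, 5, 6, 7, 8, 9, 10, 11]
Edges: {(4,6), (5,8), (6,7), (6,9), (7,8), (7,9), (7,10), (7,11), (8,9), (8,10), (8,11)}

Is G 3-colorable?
Yes, G is 3-colorable

A valid 3-coloring: color 1: [6, 8]; color 2: [4, 5, 7]; color 3: [9, 10, 11].
(χ(G) = 3 ≤ 3.)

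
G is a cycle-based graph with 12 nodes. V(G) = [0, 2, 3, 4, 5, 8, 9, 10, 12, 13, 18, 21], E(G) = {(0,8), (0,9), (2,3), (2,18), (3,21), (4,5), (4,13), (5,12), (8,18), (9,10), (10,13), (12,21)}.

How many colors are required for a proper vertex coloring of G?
χ(G) = 2

Clique number ω(G) = 2 (lower bound: χ ≥ ω).
The graph is bipartite (no odd cycle), so 2 colors suffice: χ(G) = 2.
A valid 2-coloring: color 1: [0, 3, 4, 10, 12, 18]; color 2: [2, 5, 8, 9, 13, 21].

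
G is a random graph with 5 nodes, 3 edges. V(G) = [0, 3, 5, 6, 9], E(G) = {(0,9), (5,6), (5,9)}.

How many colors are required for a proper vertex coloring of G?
χ(G) = 2

Clique number ω(G) = 2 (lower bound: χ ≥ ω).
The graph is bipartite (no odd cycle), so 2 colors suffice: χ(G) = 2.
A valid 2-coloring: color 1: [0, 3, 5]; color 2: [6, 9].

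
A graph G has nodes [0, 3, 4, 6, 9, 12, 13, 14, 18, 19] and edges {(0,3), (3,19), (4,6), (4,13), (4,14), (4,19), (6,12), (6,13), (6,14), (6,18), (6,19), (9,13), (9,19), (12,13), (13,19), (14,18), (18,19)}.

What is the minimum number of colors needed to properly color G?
χ(G) = 4

Clique number ω(G) = 4 (lower bound: χ ≥ ω).
The clique on [4, 6, 13, 19] has size 4, forcing χ ≥ 4, and the coloring below uses 4 colors, so χ(G) = 4.
A valid 4-coloring: color 1: [3, 6, 9]; color 2: [0, 12, 14, 19]; color 3: [13, 18]; color 4: [4].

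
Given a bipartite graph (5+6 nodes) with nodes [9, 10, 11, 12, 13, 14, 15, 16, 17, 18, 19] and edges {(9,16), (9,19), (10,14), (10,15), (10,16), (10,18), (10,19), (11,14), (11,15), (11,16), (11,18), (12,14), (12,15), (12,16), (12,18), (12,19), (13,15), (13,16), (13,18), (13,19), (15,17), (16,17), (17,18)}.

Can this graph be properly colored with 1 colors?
Edge (10,14) forces its endpoints to differ, so 1 color is not enough.

No, G is not 1-colorable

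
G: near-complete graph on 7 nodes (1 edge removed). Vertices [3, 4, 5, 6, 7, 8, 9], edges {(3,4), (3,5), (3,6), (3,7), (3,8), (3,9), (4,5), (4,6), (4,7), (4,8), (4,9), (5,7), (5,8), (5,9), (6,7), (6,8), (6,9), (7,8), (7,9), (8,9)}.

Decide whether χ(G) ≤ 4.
No, G is not 4-colorable

The clique on vertices [3, 4, 5, 7, 8, 9] has size 6 > 4, so it alone needs 6 colors.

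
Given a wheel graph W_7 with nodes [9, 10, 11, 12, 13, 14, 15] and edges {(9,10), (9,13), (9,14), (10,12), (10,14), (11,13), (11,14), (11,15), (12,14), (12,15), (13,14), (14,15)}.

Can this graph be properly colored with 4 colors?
A valid 4-coloring: color 1: [14]; color 2: [10, 13, 15]; color 3: [9, 11, 12].
(χ(G) = 3 ≤ 4.)

Yes, G is 4-colorable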